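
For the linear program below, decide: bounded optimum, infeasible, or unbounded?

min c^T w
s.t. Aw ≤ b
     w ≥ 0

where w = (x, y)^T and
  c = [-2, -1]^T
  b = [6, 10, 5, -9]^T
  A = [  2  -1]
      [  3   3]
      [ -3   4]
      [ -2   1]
One constraint requires 2x - y ≤ 6, while the constraint -2x + y ≤ -9 is equivalent to 2x - y ≥ 9. Together they would need 9 ≤ 2x - y ≤ 6, which is impossible since 9 > 6. No point satisfies all constraints.

The feasible region is empty; the LP is infeasible.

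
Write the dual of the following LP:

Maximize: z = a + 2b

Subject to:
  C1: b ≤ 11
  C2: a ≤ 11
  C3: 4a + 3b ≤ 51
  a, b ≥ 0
Minimize: z = 11y1 + 11y2 + 51y3

Subject to:
  C1: -y2 - 4y3 ≤ -1
  C2: -y1 - 3y3 ≤ -2
  y1, y2, y3 ≥ 0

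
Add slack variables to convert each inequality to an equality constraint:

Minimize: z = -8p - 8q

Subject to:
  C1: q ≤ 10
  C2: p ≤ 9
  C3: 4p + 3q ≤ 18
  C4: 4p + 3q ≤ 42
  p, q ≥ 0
min z = -8p - 8q

s.t.
  q + s1 = 10
  p + s2 = 9
  4p + 3q + s3 = 18
  4p + 3q + s4 = 42
  p, q, s1, s2, s3, s4 ≥ 0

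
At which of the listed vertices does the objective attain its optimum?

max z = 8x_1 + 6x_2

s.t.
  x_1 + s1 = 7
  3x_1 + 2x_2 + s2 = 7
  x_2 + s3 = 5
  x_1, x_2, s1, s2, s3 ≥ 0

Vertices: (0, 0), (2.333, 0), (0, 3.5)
(0, 3.5) with z = 21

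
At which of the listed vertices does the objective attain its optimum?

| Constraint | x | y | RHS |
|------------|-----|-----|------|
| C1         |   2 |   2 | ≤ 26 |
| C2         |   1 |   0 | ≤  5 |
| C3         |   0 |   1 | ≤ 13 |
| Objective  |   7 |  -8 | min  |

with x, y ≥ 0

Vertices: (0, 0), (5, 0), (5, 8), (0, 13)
Evaluating z = 7x - 8y at each vertex:
  (0, 0): z = 0
  (5, 0): z = 35
  (5, 8): z = -29
  (0, 13): z = -104

The smallest value is z = -104, attained at (0, 13).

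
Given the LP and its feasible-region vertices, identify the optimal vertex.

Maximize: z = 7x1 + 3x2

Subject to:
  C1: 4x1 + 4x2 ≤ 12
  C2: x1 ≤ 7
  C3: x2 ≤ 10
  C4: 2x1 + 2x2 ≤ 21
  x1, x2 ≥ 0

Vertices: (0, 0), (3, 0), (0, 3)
Evaluating z = 7x1 + 3x2 at each vertex:
  (0, 0): z = 0
  (3, 0): z = 21
  (0, 3): z = 9

The largest value is z = 21, attained at (3, 0).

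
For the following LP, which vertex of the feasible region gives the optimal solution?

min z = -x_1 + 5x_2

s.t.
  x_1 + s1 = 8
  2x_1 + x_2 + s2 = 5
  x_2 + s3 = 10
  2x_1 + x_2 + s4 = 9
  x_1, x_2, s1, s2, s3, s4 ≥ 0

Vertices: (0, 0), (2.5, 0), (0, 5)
(2.5, 0) with z = -2.5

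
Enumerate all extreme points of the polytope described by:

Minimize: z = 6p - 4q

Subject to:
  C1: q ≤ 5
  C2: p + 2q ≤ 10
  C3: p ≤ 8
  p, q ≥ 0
Each vertex is the intersection of two constraint boundaries that also satisfies all remaining constraints:
  p = 0 and q = 0 → (0, 0)
  p = 8 and q = 0 → (8, 0)
  p + 2q = 10 and p = 8 → (8, 1)
  q = 5 and p + 2q = 10 → (0, 5)

Vertices: (0, 0), (8, 0), (8, 1), (0, 5)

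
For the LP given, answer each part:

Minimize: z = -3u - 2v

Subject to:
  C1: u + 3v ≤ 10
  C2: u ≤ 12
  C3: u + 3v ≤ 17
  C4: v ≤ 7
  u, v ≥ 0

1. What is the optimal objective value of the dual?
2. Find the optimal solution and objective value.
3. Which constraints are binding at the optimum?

1. -30 (by strong duality, equal to the primal optimum)
2. u = 10, v = 0, z = -30
3. C1, v ≥ 0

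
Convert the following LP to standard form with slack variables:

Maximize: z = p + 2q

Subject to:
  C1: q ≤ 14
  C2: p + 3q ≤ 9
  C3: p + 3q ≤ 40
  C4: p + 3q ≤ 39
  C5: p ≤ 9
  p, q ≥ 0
max z = p + 2q

s.t.
  q + s1 = 14
  p + 3q + s2 = 9
  p + 3q + s3 = 40
  p + 3q + s4 = 39
  p + s5 = 9
  p, q, s1, s2, s3, s4, s5 ≥ 0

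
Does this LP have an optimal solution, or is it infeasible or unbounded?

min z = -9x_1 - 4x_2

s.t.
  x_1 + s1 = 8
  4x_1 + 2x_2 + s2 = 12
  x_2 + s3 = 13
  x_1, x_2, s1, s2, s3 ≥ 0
The point (3, 0) satisfies every constraint, so the LP is feasible; the constraints give x_1 ≤ 8 and x_2 ≤ 13, which with x_1, x_2 ≥ 0 keep the feasible region inside a bounded box. A feasible, bounded LP attains a finite optimum at a vertex.

Evaluating z = -9x_1 - 4x_2 at each vertex:
  (0, 0): z = 0
  (3, 0): z = -27
  (0, 6): z = -24

Bounded optimum: z* = -27 at (3, 0).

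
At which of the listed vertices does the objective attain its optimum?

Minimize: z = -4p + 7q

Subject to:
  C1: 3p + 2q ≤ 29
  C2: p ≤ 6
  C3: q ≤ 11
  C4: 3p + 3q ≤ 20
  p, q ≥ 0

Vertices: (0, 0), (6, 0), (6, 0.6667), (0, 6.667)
(6, 0) with z = -24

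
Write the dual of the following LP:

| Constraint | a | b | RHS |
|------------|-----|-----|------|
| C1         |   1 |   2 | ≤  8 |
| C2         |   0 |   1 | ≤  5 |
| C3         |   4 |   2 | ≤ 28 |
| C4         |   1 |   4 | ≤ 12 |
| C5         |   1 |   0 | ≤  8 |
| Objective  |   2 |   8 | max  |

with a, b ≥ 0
Minimize: z = 8y1 + 5y2 + 28y3 + 12y4 + 8y5

Subject to:
  C1: -y1 - 4y3 - y4 - y5 ≤ -2
  C2: -2y1 - y2 - 2y3 - 4y4 ≤ -8
  y1, y2, y3, y4, y5 ≥ 0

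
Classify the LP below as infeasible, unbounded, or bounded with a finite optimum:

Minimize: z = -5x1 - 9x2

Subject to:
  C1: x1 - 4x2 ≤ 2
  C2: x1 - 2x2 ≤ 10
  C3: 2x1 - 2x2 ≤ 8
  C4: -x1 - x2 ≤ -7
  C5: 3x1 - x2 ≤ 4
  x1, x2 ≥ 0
Feasible point: (0, 7) satisfies every constraint, so the LP is feasible.
Direction d = (0, 1): for each constraint row a, a·d ≤ 0 —
  (1)(0) + (-4)(1) = -4 ≤ 0
  (1)(0) + (-2)(1) = -2 ≤ 0
  (2)(0) + (-2)(1) = -2 ≤ 0
  (-1)(0) + (-1)(1) = -1 ≤ 0
  (3)(0) + (-1)(1) = -1 ≤ 0
and d ≥ 0, so (0, 7) + t·d stays feasible for every t ≥ 0. Along this ray z = -5x1 - 9x2 changes by -9 per unit t, so z → −∞.

Unbounded: there is a feasible ray along which z → −∞.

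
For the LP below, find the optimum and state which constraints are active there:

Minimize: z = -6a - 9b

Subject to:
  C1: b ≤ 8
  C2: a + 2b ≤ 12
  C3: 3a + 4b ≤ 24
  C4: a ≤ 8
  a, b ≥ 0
Optimal: a = 0, b = 6
Slack at optimum:
  C1: slack = 2
  C2: slack = 0 (binding)
  C3: slack = 0 (binding)
  C4: slack = 8
  a ≥ 0: a = 0 (binding)
  b ≥ 0: b = 6
Binding constraints: C2, C3, a ≥ 0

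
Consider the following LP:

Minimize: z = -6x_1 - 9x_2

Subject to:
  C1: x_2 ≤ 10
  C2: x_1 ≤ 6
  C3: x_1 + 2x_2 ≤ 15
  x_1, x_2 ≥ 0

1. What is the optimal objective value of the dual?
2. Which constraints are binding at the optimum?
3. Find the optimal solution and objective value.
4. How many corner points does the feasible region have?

1. -76.5 (by strong duality, equal to the primal optimum)
2. C2, C3
3. x_1 = 6, x_2 = 4.5, z = -76.5
4. 4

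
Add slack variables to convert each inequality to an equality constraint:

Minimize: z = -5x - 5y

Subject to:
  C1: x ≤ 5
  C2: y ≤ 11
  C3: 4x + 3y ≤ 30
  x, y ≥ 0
min z = -5x - 5y

s.t.
  x + s1 = 5
  y + s2 = 11
  4x + 3y + s3 = 30
  x, y, s1, s2, s3 ≥ 0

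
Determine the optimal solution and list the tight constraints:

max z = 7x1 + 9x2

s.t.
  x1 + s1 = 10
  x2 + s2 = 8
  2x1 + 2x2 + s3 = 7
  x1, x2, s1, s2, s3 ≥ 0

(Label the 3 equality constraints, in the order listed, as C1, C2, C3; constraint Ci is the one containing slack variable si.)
Optimal: x1 = 0, x2 = 3.5
Binding: C3, x1 ≥ 0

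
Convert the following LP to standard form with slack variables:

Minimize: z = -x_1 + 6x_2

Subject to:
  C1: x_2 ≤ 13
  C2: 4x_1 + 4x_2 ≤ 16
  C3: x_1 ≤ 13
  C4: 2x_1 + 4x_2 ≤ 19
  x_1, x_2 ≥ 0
min z = -x_1 + 6x_2

s.t.
  x_2 + s1 = 13
  4x_1 + 4x_2 + s2 = 16
  x_1 + s3 = 13
  2x_1 + 4x_2 + s4 = 19
  x_1, x_2, s1, s2, s3, s4 ≥ 0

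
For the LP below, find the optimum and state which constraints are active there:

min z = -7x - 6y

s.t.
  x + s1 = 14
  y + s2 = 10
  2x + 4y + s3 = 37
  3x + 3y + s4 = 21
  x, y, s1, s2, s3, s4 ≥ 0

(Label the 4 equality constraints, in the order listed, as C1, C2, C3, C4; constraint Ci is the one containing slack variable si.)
Optimal: x = 7, y = 0
Slack at optimum:
  C1: slack = 7
  C2: slack = 10
  C3: slack = 23
  C4: slack = 0 (binding)
  x ≥ 0: x = 7
  y ≥ 0: y = 0 (binding)
Binding constraints: C4, y ≥ 0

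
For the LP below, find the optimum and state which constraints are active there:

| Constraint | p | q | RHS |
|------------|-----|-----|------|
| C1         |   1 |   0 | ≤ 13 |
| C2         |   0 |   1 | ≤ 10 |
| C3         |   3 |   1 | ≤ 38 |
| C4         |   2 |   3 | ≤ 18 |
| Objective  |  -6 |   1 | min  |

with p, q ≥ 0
Optimal: p = 9, q = 0
Binding: C4, q ≥ 0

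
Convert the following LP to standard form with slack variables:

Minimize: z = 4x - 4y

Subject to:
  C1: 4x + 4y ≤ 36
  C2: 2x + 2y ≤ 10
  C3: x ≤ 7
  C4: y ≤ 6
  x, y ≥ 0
min z = 4x - 4y

s.t.
  4x + 4y + s1 = 36
  2x + 2y + s2 = 10
  x + s3 = 7
  y + s4 = 6
  x, y, s1, s2, s3, s4 ≥ 0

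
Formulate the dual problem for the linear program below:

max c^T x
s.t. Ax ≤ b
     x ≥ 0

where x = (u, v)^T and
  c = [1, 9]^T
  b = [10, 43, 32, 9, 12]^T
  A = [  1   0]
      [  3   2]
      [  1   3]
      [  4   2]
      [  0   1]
Minimize: z = 10y1 + 43y2 + 32y3 + 9y4 + 12y5

Subject to:
  C1: -y1 - 3y2 - y3 - 4y4 ≤ -1
  C2: -2y2 - 3y3 - 2y4 - y5 ≤ -9
  y1, y2, y3, y4, y5 ≥ 0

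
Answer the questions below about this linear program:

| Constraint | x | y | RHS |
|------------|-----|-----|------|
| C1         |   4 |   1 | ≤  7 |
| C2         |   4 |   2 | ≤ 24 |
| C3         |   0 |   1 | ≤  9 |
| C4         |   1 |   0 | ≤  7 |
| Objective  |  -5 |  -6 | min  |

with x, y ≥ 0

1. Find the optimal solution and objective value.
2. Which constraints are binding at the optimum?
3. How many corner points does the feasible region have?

1. x = 0, y = 7, z = -42
2. C1, x ≥ 0
3. 3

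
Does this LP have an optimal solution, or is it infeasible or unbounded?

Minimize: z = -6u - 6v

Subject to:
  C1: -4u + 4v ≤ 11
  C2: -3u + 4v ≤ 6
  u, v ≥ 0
Feasible point: (0, 0) satisfies every constraint, so the LP is feasible.
Direction d = (1, 0): for each constraint row a, a·d ≤ 0 —
  (-4)(1) + (4)(0) = -4 ≤ 0
  (-3)(1) + (4)(0) = -3 ≤ 0
and d ≥ 0, so (0, 0) + t·d stays feasible for every t ≥ 0. Along this ray z = -6u - 6v changes by -6 per unit t, so z → −∞.

Unbounded: there is a feasible ray along which z → −∞.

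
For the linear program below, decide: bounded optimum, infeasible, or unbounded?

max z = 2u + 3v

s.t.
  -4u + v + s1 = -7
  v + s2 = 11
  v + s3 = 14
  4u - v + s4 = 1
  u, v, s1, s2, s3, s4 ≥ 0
The row 4u - v + s4 = 1 with s4 ≥ 0 requires 4u - v ≤ 1, while the row -4u + v + s1 = -7 with s1 ≥ 0 is equivalent to 4u - v ≥ 7. Together they would need 7 ≤ 4u - v ≤ 1, which is impossible since 7 > 1. No point satisfies all constraints.

Infeasible: no point satisfies all constraints simultaneously.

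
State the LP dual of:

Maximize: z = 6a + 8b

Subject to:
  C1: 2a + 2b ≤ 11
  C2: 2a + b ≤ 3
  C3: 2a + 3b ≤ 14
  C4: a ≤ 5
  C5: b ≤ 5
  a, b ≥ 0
Minimize: z = 11y1 + 3y2 + 14y3 + 5y4 + 5y5

Subject to:
  C1: -2y1 - 2y2 - 2y3 - y4 ≤ -6
  C2: -2y1 - y2 - 3y3 - y5 ≤ -8
  y1, y2, y3, y4, y5 ≥ 0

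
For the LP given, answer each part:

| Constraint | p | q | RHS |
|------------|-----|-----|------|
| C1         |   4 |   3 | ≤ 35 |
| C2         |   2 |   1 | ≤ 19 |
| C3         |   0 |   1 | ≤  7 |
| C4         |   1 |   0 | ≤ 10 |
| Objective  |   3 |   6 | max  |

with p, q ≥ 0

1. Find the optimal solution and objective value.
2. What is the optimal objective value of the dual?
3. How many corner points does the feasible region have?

1. p = 3.5, q = 7, z = 52.5
2. 52.5 (by strong duality, equal to the primal optimum)
3. 4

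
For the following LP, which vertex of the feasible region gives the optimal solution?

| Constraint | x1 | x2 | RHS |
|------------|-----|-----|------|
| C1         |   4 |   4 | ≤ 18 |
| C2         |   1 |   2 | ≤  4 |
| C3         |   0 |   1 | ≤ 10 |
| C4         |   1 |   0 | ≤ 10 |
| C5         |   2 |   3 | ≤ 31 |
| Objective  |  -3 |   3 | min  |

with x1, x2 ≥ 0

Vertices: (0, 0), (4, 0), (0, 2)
(4, 0) with z = -12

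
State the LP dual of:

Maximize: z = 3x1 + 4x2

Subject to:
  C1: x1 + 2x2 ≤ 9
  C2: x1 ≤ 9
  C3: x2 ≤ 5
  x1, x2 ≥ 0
Minimize: z = 9y1 + 9y2 + 5y3

Subject to:
  C1: -y1 - y2 ≤ -3
  C2: -2y1 - y3 ≤ -4
  y1, y2, y3 ≥ 0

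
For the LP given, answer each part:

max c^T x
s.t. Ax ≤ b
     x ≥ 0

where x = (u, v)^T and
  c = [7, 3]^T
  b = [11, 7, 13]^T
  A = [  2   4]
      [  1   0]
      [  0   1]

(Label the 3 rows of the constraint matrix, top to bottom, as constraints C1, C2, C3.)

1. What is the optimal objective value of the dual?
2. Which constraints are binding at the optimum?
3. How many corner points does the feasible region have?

1. 38.5 (by strong duality, equal to the primal optimum)
2. C1, v ≥ 0
3. 3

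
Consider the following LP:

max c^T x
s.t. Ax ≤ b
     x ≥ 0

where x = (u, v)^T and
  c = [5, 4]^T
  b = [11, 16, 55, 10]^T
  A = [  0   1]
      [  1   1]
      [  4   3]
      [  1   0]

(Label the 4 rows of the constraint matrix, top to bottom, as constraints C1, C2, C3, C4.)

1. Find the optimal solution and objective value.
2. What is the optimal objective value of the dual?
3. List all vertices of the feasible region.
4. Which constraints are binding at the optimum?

1. u = 7, v = 9, z = 71
2. 71 (by strong duality, equal to the primal optimum)
3. (0, 0), (10, 0), (10, 5), (7, 9), (5, 11), (0, 11)
4. C2, C3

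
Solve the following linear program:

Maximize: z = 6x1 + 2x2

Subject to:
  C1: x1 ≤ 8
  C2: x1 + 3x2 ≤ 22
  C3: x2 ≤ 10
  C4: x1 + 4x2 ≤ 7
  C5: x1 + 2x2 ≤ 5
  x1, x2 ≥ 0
Each vertex is the intersection of two constraint boundaries that also satisfies all remaining constraints:
  x1 = 0 and x2 = 0 → (0, 0)
  x1 + 2x2 = 5 and x2 = 0 → (5, 0)
  x1 + 4x2 = 7 and x1 + 2x2 = 5 → (3, 1)
  x1 + 4x2 = 7 and x1 = 0 → (0, 1.75)

Evaluating z = 6x1 + 2x2 at each vertex:
  (0, 0): z = 0
  (5, 0): z = 30
  (3, 1): z = 20
  (0, 1.75): z = 3.5

The maximum is at (5, 0) with z = 30.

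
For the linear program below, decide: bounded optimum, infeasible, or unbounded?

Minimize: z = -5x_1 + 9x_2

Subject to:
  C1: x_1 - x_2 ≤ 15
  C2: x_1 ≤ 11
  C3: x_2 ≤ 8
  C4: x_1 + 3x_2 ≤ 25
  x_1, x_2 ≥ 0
The point (11, 0) satisfies every constraint, so the LP is feasible; the constraints give x_1 ≤ 11 and x_2 ≤ 8, which with x_1, x_2 ≥ 0 keep the feasible region inside a bounded box. A feasible, bounded LP attains a finite optimum at a vertex.

Feasible with finite optimum z* = -55 at (11, 0).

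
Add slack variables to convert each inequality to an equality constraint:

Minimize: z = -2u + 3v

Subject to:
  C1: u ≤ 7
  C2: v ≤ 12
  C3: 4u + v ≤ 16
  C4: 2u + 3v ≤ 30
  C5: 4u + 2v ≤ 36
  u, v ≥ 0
min z = -2u + 3v

s.t.
  u + s1 = 7
  v + s2 = 12
  4u + v + s3 = 16
  2u + 3v + s4 = 30
  4u + 2v + s5 = 36
  u, v, s1, s2, s3, s4, s5 ≥ 0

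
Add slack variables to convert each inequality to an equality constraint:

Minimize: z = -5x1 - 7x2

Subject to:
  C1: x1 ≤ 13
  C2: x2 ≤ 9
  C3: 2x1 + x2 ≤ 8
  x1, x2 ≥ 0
min z = -5x1 - 7x2

s.t.
  x1 + s1 = 13
  x2 + s2 = 9
  2x1 + x2 + s3 = 8
  x1, x2, s1, s2, s3 ≥ 0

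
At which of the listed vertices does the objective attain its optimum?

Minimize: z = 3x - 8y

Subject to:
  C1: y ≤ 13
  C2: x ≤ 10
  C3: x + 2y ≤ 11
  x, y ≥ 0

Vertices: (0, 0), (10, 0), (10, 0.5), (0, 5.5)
Evaluating z = 3x - 8y at each vertex:
  (0, 0): z = 0
  (10, 0): z = 30
  (10, 0.5): z = 26
  (0, 5.5): z = -44

The smallest value is z = -44, attained at (0, 5.5).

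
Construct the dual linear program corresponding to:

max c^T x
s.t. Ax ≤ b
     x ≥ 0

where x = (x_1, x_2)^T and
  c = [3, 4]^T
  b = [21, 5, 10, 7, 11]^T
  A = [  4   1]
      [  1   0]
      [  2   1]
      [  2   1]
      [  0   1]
Minimize: z = 21y1 + 5y2 + 10y3 + 7y4 + 11y5

Subject to:
  C1: -4y1 - y2 - 2y3 - 2y4 ≤ -3
  C2: -y1 - y3 - y4 - y5 ≤ -4
  y1, y2, y3, y4, y5 ≥ 0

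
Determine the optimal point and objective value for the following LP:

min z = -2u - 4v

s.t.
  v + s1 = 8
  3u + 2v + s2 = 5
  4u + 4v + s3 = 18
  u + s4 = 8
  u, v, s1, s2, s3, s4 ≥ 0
u = 0, v = 2.5, z = -10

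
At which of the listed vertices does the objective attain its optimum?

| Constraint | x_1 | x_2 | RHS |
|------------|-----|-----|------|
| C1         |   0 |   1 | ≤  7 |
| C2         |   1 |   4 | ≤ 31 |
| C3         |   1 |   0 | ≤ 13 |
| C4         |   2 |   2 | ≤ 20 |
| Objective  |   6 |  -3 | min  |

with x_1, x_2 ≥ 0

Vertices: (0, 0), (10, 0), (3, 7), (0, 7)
Evaluating z = 6x_1 - 3x_2 at each vertex:
  (0, 0): z = 0
  (10, 0): z = 60
  (3, 7): z = -3
  (0, 7): z = -21

The smallest value is z = -21, attained at (0, 7).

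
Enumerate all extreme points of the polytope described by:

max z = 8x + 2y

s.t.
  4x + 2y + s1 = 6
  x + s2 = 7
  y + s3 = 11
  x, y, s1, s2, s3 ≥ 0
Each vertex is the intersection of two constraint boundaries that also satisfies all remaining constraints:
  x = 0 and y = 0 → (0, 0)
  4x + 2y = 6 and y = 0 → (1.5, 0)
  4x + 2y = 6 and x = 0 → (0, 3)

Vertices: (0, 0), (1.5, 0), (0, 3)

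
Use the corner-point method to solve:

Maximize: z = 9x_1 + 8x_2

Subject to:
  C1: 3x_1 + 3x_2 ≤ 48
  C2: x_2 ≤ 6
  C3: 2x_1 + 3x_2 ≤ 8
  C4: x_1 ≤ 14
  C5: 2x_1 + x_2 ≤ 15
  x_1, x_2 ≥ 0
Each vertex is the intersection of two constraint boundaries that also satisfies all remaining constraints:
  x_1 = 0 and x_2 = 0 → (0, 0)
  2x_1 + 3x_2 = 8 and x_2 = 0 → (4, 0)
  2x_1 + 3x_2 = 8 and x_1 = 0 → (0, 2.667)

Evaluating z = 9x_1 + 8x_2 at each vertex:
  (0, 0): z = 0
  (4, 0): z = 36
  (0, 2.667): z = 21.33

The maximum is at (4, 0) with z = 36.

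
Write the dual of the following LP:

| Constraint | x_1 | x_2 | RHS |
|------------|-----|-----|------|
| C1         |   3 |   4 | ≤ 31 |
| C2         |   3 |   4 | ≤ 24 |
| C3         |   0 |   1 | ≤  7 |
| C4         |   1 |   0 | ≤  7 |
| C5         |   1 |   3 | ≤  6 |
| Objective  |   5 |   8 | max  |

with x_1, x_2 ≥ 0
Minimize: z = 31y1 + 24y2 + 7y3 + 7y4 + 6y5

Subject to:
  C1: -3y1 - 3y2 - y4 - y5 ≤ -5
  C2: -4y1 - 4y2 - y3 - 3y5 ≤ -8
  y1, y2, y3, y4, y5 ≥ 0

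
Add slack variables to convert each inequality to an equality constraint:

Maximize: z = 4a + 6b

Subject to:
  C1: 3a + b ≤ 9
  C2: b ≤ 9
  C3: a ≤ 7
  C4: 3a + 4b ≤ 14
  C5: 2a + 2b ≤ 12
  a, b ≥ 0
max z = 4a + 6b

s.t.
  3a + b + s1 = 9
  b + s2 = 9
  a + s3 = 7
  3a + 4b + s4 = 14
  2a + 2b + s5 = 12
  a, b, s1, s2, s3, s4, s5 ≥ 0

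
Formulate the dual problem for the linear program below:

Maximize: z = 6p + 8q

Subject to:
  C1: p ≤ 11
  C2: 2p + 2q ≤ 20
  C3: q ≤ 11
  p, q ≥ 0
Minimize: z = 11y1 + 20y2 + 11y3

Subject to:
  C1: -y1 - 2y2 ≤ -6
  C2: -2y2 - y3 ≤ -8
  y1, y2, y3 ≥ 0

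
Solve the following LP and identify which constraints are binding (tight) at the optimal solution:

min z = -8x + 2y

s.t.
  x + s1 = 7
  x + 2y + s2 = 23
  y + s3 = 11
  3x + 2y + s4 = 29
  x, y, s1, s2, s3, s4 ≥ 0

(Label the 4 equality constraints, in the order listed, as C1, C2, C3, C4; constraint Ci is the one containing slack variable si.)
Optimal: x = 7, y = 0
Slack at optimum:
  C1: slack = 0 (binding)
  C2: slack = 16
  C3: slack = 11
  C4: slack = 8
  x ≥ 0: x = 7
  y ≥ 0: y = 0 (binding)
Binding constraints: C1, y ≥ 0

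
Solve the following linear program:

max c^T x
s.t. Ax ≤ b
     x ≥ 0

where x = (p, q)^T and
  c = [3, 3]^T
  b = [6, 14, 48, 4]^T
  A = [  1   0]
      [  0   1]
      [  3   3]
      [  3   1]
Each vertex is the intersection of two constraint boundaries that also satisfies all remaining constraints:
  p = 0 and q = 0 → (0, 0)
  3p + q = 4 and q = 0 → (1.333, 0)
  3p + q = 4 and p = 0 → (0, 4)

Evaluating z = 3p + 3q at each vertex:
  (0, 0): z = 0
  (1.333, 0): z = 4
  (0, 4): z = 12

The maximum is at (0, 4) with z = 12.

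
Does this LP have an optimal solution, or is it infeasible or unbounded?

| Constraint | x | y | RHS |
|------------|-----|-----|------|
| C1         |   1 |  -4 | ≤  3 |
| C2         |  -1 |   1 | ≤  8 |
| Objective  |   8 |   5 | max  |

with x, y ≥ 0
Feasible point: (0, 0) satisfies every constraint, so the LP is feasible.
Direction d = (1, 1): for each constraint row a, a·d ≤ 0 —
  (1)(1) + (-4)(1) = -3 ≤ 0
  (-1)(1) + (1)(1) = 0 ≤ 0
and d ≥ 0, so (0, 0) + t·d stays feasible for every t ≥ 0. Along this ray z = 8x + 5y changes by 13 per unit t, so z → +∞.

The LP is unbounded; z can be made arbitrarily large.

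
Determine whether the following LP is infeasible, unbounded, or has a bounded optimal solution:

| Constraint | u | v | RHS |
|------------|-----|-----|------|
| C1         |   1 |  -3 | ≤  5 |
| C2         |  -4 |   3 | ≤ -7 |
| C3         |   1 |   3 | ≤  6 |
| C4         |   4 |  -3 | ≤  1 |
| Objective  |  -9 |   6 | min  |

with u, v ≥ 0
C4 requires 4u - 3v ≤ 1, while C2 (-4u + 3v ≤ -7) is equivalent to 4u - 3v ≥ 7. Together they would need 7 ≤ 4u - 3v ≤ 1, which is impossible since 7 > 1. No point satisfies all constraints.

Infeasible: no point satisfies all constraints simultaneously.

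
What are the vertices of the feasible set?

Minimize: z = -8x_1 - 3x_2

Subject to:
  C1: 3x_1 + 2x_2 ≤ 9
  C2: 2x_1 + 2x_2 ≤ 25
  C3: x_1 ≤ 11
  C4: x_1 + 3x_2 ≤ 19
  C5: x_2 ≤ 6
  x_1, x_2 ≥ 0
Each vertex is the intersection of two constraint boundaries that also satisfies all remaining constraints:
  x_1 = 0 and x_2 = 0 → (0, 0)
  3x_1 + 2x_2 = 9 and x_2 = 0 → (3, 0)
  3x_1 + 2x_2 = 9 and x_1 = 0 → (0, 4.5)

Vertices: (0, 0), (3, 0), (0, 4.5)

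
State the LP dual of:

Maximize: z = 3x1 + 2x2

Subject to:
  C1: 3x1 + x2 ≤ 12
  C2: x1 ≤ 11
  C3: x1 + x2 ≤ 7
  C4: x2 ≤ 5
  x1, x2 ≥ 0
Minimize: z = 12y1 + 11y2 + 7y3 + 5y4

Subject to:
  C1: -3y1 - y2 - y3 ≤ -3
  C2: -y1 - y3 - y4 ≤ -2
  y1, y2, y3, y4 ≥ 0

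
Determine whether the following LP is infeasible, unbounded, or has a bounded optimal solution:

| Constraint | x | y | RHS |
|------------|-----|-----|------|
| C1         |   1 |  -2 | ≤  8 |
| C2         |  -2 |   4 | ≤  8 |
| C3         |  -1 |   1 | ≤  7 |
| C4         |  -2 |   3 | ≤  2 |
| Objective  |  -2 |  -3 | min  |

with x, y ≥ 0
Feasible point: (0, 0) satisfies every constraint, so the LP is feasible.
Direction d = (2, 1): for each constraint row a, a·d ≤ 0 —
  (1)(2) + (-2)(1) = 0 ≤ 0
  (-2)(2) + (4)(1) = 0 ≤ 0
  (-1)(2) + (1)(1) = -1 ≤ 0
  (-2)(2) + (3)(1) = -1 ≤ 0
and d ≥ 0, so (0, 0) + t·d stays feasible for every t ≥ 0. Along this ray z = -2x - 3y changes by -7 per unit t, so z → −∞.

Unbounded — the objective can decrease without bound over the feasible region.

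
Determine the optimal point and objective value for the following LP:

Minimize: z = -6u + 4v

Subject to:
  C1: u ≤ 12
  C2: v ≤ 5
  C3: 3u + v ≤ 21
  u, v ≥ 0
Each vertex is the intersection of two constraint boundaries that also satisfies all remaining constraints:
  u = 0 and v = 0 → (0, 0)
  3u + v = 21 and v = 0 → (7, 0)
  v = 5 and 3u + v = 21 → (5.333, 5)
  v = 5 and u = 0 → (0, 5)

Evaluating z = -6u + 4v at each vertex:
  (0, 0): z = 0
  (7, 0): z = -42
  (5.333, 5): z = -12
  (0, 5): z = 20

The minimum is at (7, 0) with z = -42.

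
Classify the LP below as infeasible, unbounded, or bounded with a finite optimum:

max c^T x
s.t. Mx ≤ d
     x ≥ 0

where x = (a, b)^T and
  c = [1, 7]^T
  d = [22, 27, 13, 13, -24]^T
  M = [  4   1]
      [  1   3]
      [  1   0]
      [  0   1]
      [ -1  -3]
The point (0, 9) satisfies every constraint, so the LP is feasible; the constraints give a ≤ 13 and b ≤ 13, which with a, b ≥ 0 keep the feasible region inside a bounded box. A feasible, bounded LP attains a finite optimum at a vertex.

Evaluating z = a + 7b at each vertex:
  (3.818, 6.727): z = 50.91
  (3.545, 7.818): z = 58.27
  (0, 9): z = 63
  (0, 8): z = 56

Bounded optimum: z* = 63 at (0, 9).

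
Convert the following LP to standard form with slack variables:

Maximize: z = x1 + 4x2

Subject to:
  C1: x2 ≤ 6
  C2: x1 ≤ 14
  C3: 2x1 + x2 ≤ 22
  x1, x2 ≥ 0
max z = x1 + 4x2

s.t.
  x2 + s1 = 6
  x1 + s2 = 14
  2x1 + x2 + s3 = 22
  x1, x2, s1, s2, s3 ≥ 0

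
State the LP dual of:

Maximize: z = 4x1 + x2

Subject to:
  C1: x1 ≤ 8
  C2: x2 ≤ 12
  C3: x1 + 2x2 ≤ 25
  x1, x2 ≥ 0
Minimize: z = 8y1 + 12y2 + 25y3

Subject to:
  C1: -y1 - y3 ≤ -4
  C2: -y2 - 2y3 ≤ -1
  y1, y2, y3 ≥ 0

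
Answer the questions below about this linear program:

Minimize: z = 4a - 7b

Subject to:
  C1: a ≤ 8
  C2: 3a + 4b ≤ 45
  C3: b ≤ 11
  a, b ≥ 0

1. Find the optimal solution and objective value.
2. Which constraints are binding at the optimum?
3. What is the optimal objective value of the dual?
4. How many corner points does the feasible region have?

1. a = 0, b = 11, z = -77
2. C3, a ≥ 0
3. -77 (by strong duality, equal to the primal optimum)
4. 5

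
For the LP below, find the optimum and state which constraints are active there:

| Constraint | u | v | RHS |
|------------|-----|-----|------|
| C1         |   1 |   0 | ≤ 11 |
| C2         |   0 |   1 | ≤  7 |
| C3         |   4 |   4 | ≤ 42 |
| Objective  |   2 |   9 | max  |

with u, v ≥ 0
Optimal: u = 3.5, v = 7
Binding: C2, C3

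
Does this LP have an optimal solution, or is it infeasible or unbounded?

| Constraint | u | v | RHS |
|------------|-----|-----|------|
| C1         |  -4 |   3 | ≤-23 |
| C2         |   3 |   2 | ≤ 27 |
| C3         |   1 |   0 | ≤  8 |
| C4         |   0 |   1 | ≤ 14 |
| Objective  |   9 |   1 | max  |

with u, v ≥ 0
The point (8, 1.5) satisfies every constraint, so the LP is feasible; the constraints give u ≤ 8 and v ≤ 14, which with u, v ≥ 0 keep the feasible region inside a bounded box. A feasible, bounded LP attains a finite optimum at a vertex.

Evaluating z = 9u + v at each vertex:
  (5.75, 0): z = 51.75
  (8, 0): z = 72
  (8, 1.5): z = 73.5
  (7.471, 2.294): z = 69.53

Feasible with finite optimum z* = 73.5 at (8, 1.5).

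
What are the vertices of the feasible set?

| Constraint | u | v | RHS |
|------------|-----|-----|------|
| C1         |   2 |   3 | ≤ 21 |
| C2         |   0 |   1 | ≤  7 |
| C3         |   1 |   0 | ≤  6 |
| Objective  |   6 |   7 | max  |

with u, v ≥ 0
Each vertex is the intersection of two constraint boundaries that also satisfies all remaining constraints:
  u = 0 and v = 0 → (0, 0)
  u = 6 and v = 0 → (6, 0)
  2u + 3v = 21 and u = 6 → (6, 3)
  2u + 3v = 21 and v = 7 → (0, 7)

Vertices: (0, 0), (6, 0), (6, 3), (0, 7)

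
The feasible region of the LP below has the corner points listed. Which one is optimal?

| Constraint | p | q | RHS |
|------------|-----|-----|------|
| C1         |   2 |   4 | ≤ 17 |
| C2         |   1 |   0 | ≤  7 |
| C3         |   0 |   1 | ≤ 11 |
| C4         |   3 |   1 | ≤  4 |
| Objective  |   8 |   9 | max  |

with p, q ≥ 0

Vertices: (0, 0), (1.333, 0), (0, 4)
Evaluating z = 8p + 9q at each vertex:
  (0, 0): z = 0
  (1.333, 0): z = 10.67
  (0, 4): z = 36

The largest value is z = 36, attained at (0, 4).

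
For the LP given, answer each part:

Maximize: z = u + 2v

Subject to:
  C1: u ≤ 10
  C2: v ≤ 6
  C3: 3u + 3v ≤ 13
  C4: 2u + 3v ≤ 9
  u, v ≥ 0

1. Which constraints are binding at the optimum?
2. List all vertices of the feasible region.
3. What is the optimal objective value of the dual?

1. C4, u ≥ 0
2. (0, 0), (4.333, 0), (4, 0.3333), (0, 3)
3. 6 (by strong duality, equal to the primal optimum)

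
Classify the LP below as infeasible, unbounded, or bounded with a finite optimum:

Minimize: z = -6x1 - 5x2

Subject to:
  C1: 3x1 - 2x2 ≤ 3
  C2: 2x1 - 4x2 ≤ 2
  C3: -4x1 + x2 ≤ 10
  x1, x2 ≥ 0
Feasible point: (0, 0) satisfies every constraint, so the LP is feasible.
Direction d = (2, 3): for each constraint row a, a·d ≤ 0 —
  (3)(2) + (-2)(3) = 0 ≤ 0
  (2)(2) + (-4)(3) = -8 ≤ 0
  (-4)(2) + (1)(3) = -5 ≤ 0
and d ≥ 0, so (0, 0) + t·d stays feasible for every t ≥ 0. Along this ray z = -6x1 - 5x2 changes by -27 per unit t, so z → −∞.

Unbounded — the objective can decrease without bound over the feasible region.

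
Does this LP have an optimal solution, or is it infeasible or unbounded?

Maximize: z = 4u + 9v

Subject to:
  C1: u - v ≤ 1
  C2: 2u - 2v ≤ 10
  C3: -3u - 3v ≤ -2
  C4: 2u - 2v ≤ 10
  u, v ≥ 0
Feasible point: (0, 1) satisfies every constraint, so the LP is feasible.
Direction d = (0, 1): for each constraint row a, a·d ≤ 0 —
  (1)(0) + (-1)(1) = -1 ≤ 0
  (2)(0) + (-2)(1) = -2 ≤ 0
  (-3)(0) + (-3)(1) = -3 ≤ 0
  (2)(0) + (-2)(1) = -2 ≤ 0
and d ≥ 0, so (0, 1) + t·d stays feasible for every t ≥ 0. Along this ray z = 4u + 9v changes by 9 per unit t, so z → +∞.

Unbounded — the objective can increase without bound over the feasible region.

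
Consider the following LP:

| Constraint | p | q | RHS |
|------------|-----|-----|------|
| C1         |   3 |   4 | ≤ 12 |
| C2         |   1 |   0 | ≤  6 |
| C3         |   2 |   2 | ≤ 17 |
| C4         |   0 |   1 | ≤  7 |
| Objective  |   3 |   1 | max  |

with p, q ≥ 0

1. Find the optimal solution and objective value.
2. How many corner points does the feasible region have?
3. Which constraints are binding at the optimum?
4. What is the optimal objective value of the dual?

1. p = 4, q = 0, z = 12
2. 3
3. C1, q ≥ 0
4. 12 (by strong duality, equal to the primal optimum)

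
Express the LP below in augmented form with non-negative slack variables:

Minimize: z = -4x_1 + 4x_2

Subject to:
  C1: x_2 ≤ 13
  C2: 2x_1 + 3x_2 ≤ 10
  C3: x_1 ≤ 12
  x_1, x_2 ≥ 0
min z = -4x_1 + 4x_2

s.t.
  x_2 + s1 = 13
  2x_1 + 3x_2 + s2 = 10
  x_1 + s3 = 12
  x_1, x_2, s1, s2, s3 ≥ 0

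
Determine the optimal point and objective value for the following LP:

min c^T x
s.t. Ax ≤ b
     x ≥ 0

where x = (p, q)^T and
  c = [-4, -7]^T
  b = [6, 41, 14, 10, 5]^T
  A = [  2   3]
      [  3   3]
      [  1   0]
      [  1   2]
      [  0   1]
Each vertex is the intersection of two constraint boundaries that also satisfies all remaining constraints:
  p = 0 and q = 0 → (0, 0)
  2p + 3q = 6 and q = 0 → (3, 0)
  2p + 3q = 6 and p = 0 → (0, 2)

Evaluating z = -4p - 7q at each vertex:
  (0, 0): z = 0
  (3, 0): z = -12
  (0, 2): z = -14

The minimum is at (0, 2) with z = -14.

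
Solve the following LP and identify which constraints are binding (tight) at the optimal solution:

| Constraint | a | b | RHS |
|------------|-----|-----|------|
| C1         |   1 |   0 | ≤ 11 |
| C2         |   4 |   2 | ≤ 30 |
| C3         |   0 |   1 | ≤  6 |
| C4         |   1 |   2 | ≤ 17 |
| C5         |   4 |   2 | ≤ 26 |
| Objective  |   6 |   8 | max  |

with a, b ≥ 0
Optimal: a = 3.5, b = 6
Binding: C3, C5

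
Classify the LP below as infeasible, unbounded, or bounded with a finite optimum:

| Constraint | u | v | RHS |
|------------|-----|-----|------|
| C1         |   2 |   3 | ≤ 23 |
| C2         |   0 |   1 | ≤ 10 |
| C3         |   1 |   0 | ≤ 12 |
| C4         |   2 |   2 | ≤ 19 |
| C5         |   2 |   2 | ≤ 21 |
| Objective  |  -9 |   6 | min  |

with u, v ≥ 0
The point (9.5, 0) satisfies every constraint, so the LP is feasible; the constraints give u ≤ 12 and v ≤ 10, which with u, v ≥ 0 keep the feasible region inside a bounded box. A feasible, bounded LP attains a finite optimum at a vertex.

Feasible with finite optimum z* = -85.5 at (9.5, 0).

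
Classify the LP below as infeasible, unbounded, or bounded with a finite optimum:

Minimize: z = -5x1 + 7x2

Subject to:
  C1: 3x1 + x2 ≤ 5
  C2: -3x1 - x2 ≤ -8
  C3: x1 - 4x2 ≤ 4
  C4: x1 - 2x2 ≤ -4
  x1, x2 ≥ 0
C1 requires 3x1 + x2 ≤ 5, while C2 (-3x1 - x2 ≤ -8) is equivalent to 3x1 + x2 ≥ 8. Together they would need 8 ≤ 3x1 + x2 ≤ 5, which is impossible since 8 > 5. No point satisfies all constraints.

Infeasible: no point satisfies all constraints simultaneously.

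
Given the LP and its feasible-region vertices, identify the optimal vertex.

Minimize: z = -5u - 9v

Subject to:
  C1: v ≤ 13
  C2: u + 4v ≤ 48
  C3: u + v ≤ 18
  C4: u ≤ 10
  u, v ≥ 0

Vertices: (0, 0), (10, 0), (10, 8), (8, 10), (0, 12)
Evaluating z = -5u - 9v at each vertex:
  (0, 0): z = 0
  (10, 0): z = -50
  (10, 8): z = -122
  (8, 10): z = -130
  (0, 12): z = -108

The smallest value is z = -130, attained at (8, 10).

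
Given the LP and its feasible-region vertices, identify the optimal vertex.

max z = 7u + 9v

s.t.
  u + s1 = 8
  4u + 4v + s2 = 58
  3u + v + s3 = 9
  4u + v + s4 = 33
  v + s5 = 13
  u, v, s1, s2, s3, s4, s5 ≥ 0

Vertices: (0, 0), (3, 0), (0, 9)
Evaluating z = 7u + 9v at each vertex:
  (0, 0): z = 0
  (3, 0): z = 21
  (0, 9): z = 81

The largest value is z = 81, attained at (0, 9).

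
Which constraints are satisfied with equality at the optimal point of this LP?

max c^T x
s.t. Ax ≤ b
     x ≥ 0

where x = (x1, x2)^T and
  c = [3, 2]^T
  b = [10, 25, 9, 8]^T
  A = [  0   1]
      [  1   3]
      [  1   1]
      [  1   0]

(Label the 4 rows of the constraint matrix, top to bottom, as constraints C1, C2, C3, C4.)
Optimal: x1 = 8, x2 = 1
Slack at optimum:
  C1: slack = 9
  C2: slack = 14
  C3: slack = 0 (binding)
  C4: slack = 0 (binding)
  x1 ≥ 0: x1 = 8
  x2 ≥ 0: x2 = 1
Binding constraints: C3, C4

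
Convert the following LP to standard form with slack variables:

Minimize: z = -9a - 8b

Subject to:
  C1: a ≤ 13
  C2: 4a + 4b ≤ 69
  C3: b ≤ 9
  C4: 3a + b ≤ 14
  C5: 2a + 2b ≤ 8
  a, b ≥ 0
min z = -9a - 8b

s.t.
  a + s1 = 13
  4a + 4b + s2 = 69
  b + s3 = 9
  3a + b + s4 = 14
  2a + 2b + s5 = 8
  a, b, s1, s2, s3, s4, s5 ≥ 0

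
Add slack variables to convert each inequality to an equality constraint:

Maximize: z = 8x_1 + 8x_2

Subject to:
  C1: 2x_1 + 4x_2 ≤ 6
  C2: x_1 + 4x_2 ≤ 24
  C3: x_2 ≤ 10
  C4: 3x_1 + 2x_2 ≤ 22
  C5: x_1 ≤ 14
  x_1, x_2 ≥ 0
max z = 8x_1 + 8x_2

s.t.
  2x_1 + 4x_2 + s1 = 6
  x_1 + 4x_2 + s2 = 24
  x_2 + s3 = 10
  3x_1 + 2x_2 + s4 = 22
  x_1 + s5 = 14
  x_1, x_2, s1, s2, s3, s4, s5 ≥ 0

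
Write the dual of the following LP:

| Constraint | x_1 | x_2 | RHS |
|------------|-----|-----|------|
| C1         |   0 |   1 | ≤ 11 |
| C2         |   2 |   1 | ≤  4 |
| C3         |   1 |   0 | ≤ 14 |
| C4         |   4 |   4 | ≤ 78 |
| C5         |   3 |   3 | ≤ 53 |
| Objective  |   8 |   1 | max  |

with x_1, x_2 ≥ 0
Minimize: z = 11y1 + 4y2 + 14y3 + 78y4 + 53y5

Subject to:
  C1: -2y2 - y3 - 4y4 - 3y5 ≤ -8
  C2: -y1 - y2 - 4y4 - 3y5 ≤ -1
  y1, y2, y3, y4, y5 ≥ 0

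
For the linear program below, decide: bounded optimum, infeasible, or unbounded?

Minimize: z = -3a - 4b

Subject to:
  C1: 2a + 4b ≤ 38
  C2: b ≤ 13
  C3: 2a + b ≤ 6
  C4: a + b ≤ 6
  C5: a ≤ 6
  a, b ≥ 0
The point (0, 6) satisfies every constraint, so the LP is feasible; the constraints give a ≤ 6 and b ≤ 13, which with a, b ≥ 0 keep the feasible region inside a bounded box. A feasible, bounded LP attains a finite optimum at a vertex.

Evaluating z = -3a - 4b at each vertex:
  (0, 0): z = 0
  (3, 0): z = -9
  (0, 6): z = -24

The LP has an optimal solution: (0, 6) with z = -24.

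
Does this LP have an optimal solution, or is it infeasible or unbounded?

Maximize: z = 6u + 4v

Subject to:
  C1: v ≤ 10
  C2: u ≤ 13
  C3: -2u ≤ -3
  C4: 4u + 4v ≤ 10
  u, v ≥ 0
The point (2.5, 0) satisfies every constraint, so the LP is feasible; the constraints give u ≤ 13 and v ≤ 10, which with u, v ≥ 0 keep the feasible region inside a bounded box. A feasible, bounded LP attains a finite optimum at a vertex.

Evaluating z = 6u + 4v at each vertex:
  (1.5, 0): z = 9
  (2.5, 0): z = 15
  (1.5, 1): z = 13

Bounded optimum: z* = 15 at (2.5, 0).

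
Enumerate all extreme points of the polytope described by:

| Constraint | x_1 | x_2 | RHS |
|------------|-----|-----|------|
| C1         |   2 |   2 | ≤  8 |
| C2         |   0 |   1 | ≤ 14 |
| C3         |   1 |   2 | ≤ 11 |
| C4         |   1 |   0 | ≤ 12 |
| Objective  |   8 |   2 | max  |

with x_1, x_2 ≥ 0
Each vertex is the intersection of two constraint boundaries that also satisfies all remaining constraints:
  x_1 = 0 and x_2 = 0 → (0, 0)
  2x_1 + 2x_2 = 8 and x_2 = 0 → (4, 0)
  2x_1 + 2x_2 = 8 and x_1 = 0 → (0, 4)

Vertices: (0, 0), (4, 0), (0, 4)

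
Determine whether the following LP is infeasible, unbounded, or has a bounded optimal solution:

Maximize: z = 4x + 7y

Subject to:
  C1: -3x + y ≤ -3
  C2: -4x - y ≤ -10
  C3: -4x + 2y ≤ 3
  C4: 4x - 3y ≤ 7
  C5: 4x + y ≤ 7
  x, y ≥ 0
C5 requires 4x + y ≤ 7, while C2 (-4x - y ≤ -10) is equivalent to 4x + y ≥ 10. Together they would need 10 ≤ 4x + y ≤ 7, which is impossible since 10 > 7. No point satisfies all constraints.

Infeasible: no point satisfies all constraints simultaneously.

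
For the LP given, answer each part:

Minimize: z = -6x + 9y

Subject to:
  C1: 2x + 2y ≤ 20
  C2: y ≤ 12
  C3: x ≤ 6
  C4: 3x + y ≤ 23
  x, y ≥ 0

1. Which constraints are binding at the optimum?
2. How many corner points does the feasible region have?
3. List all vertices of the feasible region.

1. C3, y ≥ 0
2. 4
3. (0, 0), (6, 0), (6, 4), (0, 10)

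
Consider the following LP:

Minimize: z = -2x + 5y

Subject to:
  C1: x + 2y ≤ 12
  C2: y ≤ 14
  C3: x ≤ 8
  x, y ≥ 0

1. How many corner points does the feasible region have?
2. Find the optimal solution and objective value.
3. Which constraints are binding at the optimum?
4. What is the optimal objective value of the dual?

1. 4
2. x = 8, y = 0, z = -16
3. C3, y ≥ 0
4. -16 (by strong duality, equal to the primal optimum)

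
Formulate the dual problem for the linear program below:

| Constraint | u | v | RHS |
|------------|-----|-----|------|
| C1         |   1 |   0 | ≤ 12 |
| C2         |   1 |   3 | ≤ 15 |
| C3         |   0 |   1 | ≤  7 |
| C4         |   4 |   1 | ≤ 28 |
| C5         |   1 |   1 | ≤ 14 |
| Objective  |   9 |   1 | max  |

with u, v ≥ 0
Minimize: z = 12y1 + 15y2 + 7y3 + 28y4 + 14y5

Subject to:
  C1: -y1 - y2 - 4y4 - y5 ≤ -9
  C2: -3y2 - y3 - y4 - y5 ≤ -1
  y1, y2, y3, y4, y5 ≥ 0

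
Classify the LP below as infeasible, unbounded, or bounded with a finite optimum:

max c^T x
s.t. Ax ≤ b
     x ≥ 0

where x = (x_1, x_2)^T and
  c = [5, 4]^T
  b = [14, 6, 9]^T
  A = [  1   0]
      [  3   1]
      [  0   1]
The point (0, 6) satisfies every constraint, so the LP is feasible; the constraints give x_1 ≤ 14 and x_2 ≤ 9, which with x_1, x_2 ≥ 0 keep the feasible region inside a bounded box. A feasible, bounded LP attains a finite optimum at a vertex.

Feasible with finite optimum z* = 24 at (0, 6).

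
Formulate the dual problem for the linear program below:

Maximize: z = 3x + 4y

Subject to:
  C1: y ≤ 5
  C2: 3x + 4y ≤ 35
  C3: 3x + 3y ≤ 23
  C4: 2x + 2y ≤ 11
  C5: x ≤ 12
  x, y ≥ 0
Minimize: z = 5y1 + 35y2 + 23y3 + 11y4 + 12y5

Subject to:
  C1: -3y2 - 3y3 - 2y4 - y5 ≤ -3
  C2: -y1 - 4y2 - 3y3 - 2y4 ≤ -4
  y1, y2, y3, y4, y5 ≥ 0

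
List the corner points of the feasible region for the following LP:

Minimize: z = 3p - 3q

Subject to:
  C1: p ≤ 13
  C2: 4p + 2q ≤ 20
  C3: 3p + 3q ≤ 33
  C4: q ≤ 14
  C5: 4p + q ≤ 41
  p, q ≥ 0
Each vertex is the intersection of two constraint boundaries that also satisfies all remaining constraints:
  p = 0 and q = 0 → (0, 0)
  4p + 2q = 20 and q = 0 → (5, 0)
  4p + 2q = 20 and p = 0 → (0, 10)

Vertices: (0, 0), (5, 0), (0, 10)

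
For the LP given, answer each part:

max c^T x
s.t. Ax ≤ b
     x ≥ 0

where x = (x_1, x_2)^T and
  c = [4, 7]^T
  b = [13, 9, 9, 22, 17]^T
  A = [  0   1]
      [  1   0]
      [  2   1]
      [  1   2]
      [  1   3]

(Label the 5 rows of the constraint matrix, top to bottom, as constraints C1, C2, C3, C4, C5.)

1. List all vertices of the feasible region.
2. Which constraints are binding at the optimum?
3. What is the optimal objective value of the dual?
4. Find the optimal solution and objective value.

1. (0, 0), (4.5, 0), (2, 5), (0, 5.667)
2. C3, C5
3. 43 (by strong duality, equal to the primal optimum)
4. x_1 = 2, x_2 = 5, z = 43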